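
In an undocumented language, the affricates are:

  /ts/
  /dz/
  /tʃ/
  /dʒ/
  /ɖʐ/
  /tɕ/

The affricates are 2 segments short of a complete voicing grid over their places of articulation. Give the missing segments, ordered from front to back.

Voiceless: /ts/ (alveolar), /tʃ/ (postalveolar), /tɕ/ (alveolo-palatal).
Voiced: /dz/ (alveolar), /dʒ/ (postalveolar), /ɖʐ/ (retroflex).
Gaps, from front to back: retroflex lacks voiceless (/ʈʂ/); alveolo-palatal lacks voiced (/dʑ/).

/ʈʂ/, /dʑ/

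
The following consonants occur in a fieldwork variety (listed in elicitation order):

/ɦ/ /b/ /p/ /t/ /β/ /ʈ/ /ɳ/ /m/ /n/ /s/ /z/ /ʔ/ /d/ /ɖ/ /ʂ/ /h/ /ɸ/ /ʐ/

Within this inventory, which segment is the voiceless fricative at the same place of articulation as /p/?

/p/ is a voiceless bilabial stop.
The voiceless fricative at the same place is a voiceless bilabial fricative — in this inventory, /ɸ/.

/ɸ/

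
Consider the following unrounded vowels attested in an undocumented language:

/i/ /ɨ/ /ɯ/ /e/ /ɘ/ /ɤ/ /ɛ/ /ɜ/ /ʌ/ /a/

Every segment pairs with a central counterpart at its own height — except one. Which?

/a/

High: /i/ ~ /ɨ/ ~ /ɯ/
High-mid: /e/ ~ /ɘ/ ~ /ɤ/
Low-mid: /ɛ/ ~ /ɜ/ ~ /ʌ/
Low: only /a/ (front); no central partner.
So /a/ is the unpaired segment.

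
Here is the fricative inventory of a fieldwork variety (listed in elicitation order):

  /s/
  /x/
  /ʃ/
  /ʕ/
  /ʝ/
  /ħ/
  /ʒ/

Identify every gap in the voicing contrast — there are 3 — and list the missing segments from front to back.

place of articulation  voiceless  voiced  
alveolar          s         —       
postalveolar      ʃ         ʒ       
palatal           —         ʝ       
velar             x         —       
pharyngeal        ħ         ʕ       
Gaps, from front to back: alveolar lacks voiced (/z/); palatal lacks voiceless (/ç/); velar lacks voiced (/ɣ/).

/z/, /ç/, /ɣ/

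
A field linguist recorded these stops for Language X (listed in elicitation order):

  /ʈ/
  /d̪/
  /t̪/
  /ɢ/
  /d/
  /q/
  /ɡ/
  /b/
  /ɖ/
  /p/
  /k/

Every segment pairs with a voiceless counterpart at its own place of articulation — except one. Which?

/d/

Bilabial: /p/ ~ /b/
Dental: /t̪/ ~ /d̪/
Retroflex: /ʈ/ ~ /ɖ/
Velar: /k/ ~ /ɡ/
Uvular: /q/ ~ /ɢ/
Alveolar: only /d/ (voiced); no voiceless partner.
So /d/ is the unpaired segment.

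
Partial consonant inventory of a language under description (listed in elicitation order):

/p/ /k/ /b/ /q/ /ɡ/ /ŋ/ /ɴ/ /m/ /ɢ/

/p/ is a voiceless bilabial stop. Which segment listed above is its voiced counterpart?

/b/

The voiced counterpart is a voiced bilabial stop — in this inventory, /b/.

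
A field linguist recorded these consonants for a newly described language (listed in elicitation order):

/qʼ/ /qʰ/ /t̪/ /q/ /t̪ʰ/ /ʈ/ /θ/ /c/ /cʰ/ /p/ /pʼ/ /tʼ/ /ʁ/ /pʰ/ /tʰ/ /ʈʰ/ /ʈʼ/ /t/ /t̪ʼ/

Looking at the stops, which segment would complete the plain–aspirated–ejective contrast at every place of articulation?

/cʼ/

Plain: /p/ (bilabial), /t̪/ (dental), /t/ (alveolar), /ʈ/ (retroflex), /c/ (palatal), /q/ (uvular).
Aspirated: /pʰ/ (bilabial), /t̪ʰ/ (dental), /tʰ/ (alveolar), /ʈʰ/ (retroflex), /cʰ/ (palatal), /qʰ/ (uvular).
Ejective: /pʼ/ (bilabial), /t̪ʼ/ (dental), /tʼ/ (alveolar), /ʈʼ/ (retroflex), /qʼ/ (uvular).
The palatal row has no ejective member, so the gap is the ejective palatal stop /cʼ/.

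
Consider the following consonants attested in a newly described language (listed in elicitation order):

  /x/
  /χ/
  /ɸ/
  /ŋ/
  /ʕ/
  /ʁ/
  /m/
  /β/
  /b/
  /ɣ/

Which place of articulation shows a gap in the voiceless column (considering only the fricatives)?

pharyngeal

place of articulation  voiceless  voiced  
bilabial          ɸ         β       
velar             x         ɣ       
uvular            χ         ʁ       
pharyngeal        —         ʕ       
Every place of articulation has a voiceless member except pharyngeal, where /ħ/ would be expected.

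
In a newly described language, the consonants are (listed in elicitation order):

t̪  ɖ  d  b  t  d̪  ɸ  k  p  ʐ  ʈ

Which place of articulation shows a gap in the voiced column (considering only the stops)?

place of articulation  voiceless  voiced  
bilabial          p         b       
dental            t̪        d̪      
alveolar          t         d       
retroflex         ʈ         ɖ       
velar             k         —       
Every place of articulation has a voiced member except velar, where /ɡ/ would be expected.

velar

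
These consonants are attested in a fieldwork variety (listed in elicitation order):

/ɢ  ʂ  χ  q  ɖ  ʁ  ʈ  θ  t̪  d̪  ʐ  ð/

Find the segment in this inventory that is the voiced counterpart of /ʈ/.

/ʈ/ is a voiceless retroflex stop.
The voiced counterpart is a voiced retroflex stop — in this inventory, /ɖ/.

/ɖ/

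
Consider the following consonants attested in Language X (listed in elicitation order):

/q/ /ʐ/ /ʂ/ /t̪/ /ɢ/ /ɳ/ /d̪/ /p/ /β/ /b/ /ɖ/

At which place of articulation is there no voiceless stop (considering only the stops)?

retroflex

bilabial: voiceless /p/, voiced /b/.
dental: voiceless /t̪/, voiced /d̪/.
retroflex: voiceless —, voiced /ɖ/.
uvular: voiceless /q/, voiced /ɢ/.
Every place of articulation has a voiceless member except retroflex, where /ʈ/ would be expected.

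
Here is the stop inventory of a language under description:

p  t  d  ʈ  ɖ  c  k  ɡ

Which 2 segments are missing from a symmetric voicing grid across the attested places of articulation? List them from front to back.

/b/, /ɟ/

bilabial: voiceless /p/, voiced —.
alveolar: voiceless /t/, voiced /d/.
retroflex: voiceless /ʈ/, voiced /ɖ/.
palatal: voiceless /c/, voiced —.
velar: voiceless /k/, voiced /ɡ/.
Gaps, from front to back: bilabial lacks voiced (/b/); palatal lacks voiced (/ɟ/).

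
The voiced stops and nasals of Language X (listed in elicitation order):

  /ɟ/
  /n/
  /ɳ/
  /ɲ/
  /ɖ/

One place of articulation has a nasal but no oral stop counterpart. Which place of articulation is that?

place of articulation  oral stop  nasal   
alveolar          —         n       
retroflex         ɖ         ɳ       
palatal           ɟ         ɲ       
Every place of articulation has an oral stop member except alveolar, where /d/ would be expected.

alveolar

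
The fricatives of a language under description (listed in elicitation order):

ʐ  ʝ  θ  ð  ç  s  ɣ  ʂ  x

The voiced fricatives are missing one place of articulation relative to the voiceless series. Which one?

place of articulation  voiceless  voiced  
dental            θ         ð       
alveolar          s         —       
retroflex         ʂ         ʐ       
palatal           ç         ʝ       
velar             x         ɣ       
Every place of articulation has a voiced member except alveolar, where /z/ would be expected.

alveolar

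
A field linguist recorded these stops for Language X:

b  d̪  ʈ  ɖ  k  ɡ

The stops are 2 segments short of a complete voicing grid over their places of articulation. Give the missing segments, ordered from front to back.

/p/, /t̪/

bilabial: voiceless —, voiced /b/.
dental: voiceless —, voiced /d̪/.
retroflex: voiceless /ʈ/, voiced /ɖ/.
velar: voiceless /k/, voiced /ɡ/.
Gaps, from front to back: bilabial lacks voiceless (/p/); dental lacks voiceless (/t̪/).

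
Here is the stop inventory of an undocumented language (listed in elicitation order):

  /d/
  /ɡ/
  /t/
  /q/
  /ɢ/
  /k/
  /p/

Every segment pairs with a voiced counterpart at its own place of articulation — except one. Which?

/p/

Alveolar: /t/ ~ /d/
Velar: /k/ ~ /ɡ/
Uvular: /q/ ~ /ɢ/
Bilabial: only /p/ (voiceless); no voiced partner.
So /p/ is the unpaired segment.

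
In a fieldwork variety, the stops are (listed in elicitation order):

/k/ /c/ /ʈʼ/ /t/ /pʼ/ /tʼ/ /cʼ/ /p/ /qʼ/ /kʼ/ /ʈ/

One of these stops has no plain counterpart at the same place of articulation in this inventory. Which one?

Bilabial: /p/ ~ /pʼ/
Alveolar: /t/ ~ /tʼ/
Retroflex: /ʈ/ ~ /ʈʼ/
Palatal: /c/ ~ /cʼ/
Velar: /k/ ~ /kʼ/
Uvular: only /qʼ/ (ejective); no plain partner.
So /qʼ/ is the unpaired segment.

/qʼ/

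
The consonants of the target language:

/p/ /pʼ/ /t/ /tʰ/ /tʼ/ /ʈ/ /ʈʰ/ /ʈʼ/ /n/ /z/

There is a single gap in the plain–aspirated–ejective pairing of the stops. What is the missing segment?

/pʰ/

place of articulation  plain     aspirated  ejective
bilabial          p         —         pʼ      
alveolar          t         tʰ        tʼ      
retroflex         ʈ         ʈʰ        ʈʼ      
The bilabial row has no aspirated member, so the gap is the aspirated bilabial stop /pʰ/.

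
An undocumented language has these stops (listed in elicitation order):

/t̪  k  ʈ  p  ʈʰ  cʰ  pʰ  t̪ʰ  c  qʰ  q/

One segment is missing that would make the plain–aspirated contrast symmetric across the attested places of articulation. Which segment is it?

place of articulation  plain     aspirated
bilabial          p         pʰ      
dental            t̪        t̪ʰ     
retroflex         ʈ         ʈʰ      
palatal           c         cʰ      
velar             k         —       
uvular            q         qʰ      
The velar row has no aspirated member, so the gap is the aspirated velar stop /kʰ/.

/kʰ/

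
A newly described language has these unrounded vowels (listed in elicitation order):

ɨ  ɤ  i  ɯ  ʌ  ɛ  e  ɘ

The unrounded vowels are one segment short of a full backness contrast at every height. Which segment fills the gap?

high: front /i/, central /ɨ/, back /ɯ/.
high-mid: front /e/, central /ɘ/, back /ɤ/.
low-mid: front /ɛ/, central —, back /ʌ/.
The low-mid row has no central member, so the gap is the low-mid central unrounded vowel /ɜ/.

/ɜ/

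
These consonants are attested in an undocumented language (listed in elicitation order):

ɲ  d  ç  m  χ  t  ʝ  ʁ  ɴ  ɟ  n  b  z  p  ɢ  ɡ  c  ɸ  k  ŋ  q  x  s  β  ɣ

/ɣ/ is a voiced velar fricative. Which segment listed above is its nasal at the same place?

The nasal at the same place is a velar nasal — in this inventory, /ŋ/.

/ŋ/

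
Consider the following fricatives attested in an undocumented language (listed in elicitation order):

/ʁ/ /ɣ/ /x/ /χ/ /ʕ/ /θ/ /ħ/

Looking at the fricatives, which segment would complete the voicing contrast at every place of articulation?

/ð/

place of articulation  voiceless  voiced  
dental            θ         —       
velar             x         ɣ       
uvular            χ         ʁ       
pharyngeal        ħ         ʕ       
The dental row has no voiced member, so the gap is the voiced dental fricative /ð/.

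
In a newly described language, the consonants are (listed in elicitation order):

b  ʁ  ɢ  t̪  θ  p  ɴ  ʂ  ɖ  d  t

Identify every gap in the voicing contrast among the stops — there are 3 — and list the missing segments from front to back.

/d̪/, /ʈ/, /q/

place of articulation  voiceless  voiced  
bilabial          p         b       
dental            t̪        —       
alveolar          t         d       
retroflex         —         ɖ       
uvular            —         ɢ       
Gaps, from front to back: dental lacks voiced (/d̪/); retroflex lacks voiceless (/ʈ/); uvular lacks voiceless (/q/).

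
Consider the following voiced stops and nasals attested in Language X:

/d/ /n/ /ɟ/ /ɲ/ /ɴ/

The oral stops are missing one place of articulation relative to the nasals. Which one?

place of articulation  oral stop  nasal   
alveolar          d         n       
palatal           ɟ         ɲ       
uvular            —         ɴ       
Every place of articulation has an oral stop member except uvular, where /ɢ/ would be expected.

uvular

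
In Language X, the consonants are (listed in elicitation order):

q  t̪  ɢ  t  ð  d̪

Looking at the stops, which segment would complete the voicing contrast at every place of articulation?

place of articulation  voiceless  voiced  
dental            t̪        d̪      
alveolar          t         —       
uvular            q         ɢ       
The alveolar row has no voiced member, so the gap is the voiced alveolar stop /d/.

/d/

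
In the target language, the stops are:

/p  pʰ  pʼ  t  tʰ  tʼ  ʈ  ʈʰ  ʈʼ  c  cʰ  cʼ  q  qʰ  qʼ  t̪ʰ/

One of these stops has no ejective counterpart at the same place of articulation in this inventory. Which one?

Bilabial: /p/ ~ /pʰ/ ~ /pʼ/
Alveolar: /t/ ~ /tʰ/ ~ /tʼ/
Retroflex: /ʈ/ ~ /ʈʰ/ ~ /ʈʼ/
Palatal: /c/ ~ /cʰ/ ~ /cʼ/
Uvular: /q/ ~ /qʰ/ ~ /qʼ/
Dental: only /t̪ʰ/ (aspirated); no ejective partner.
So /t̪ʰ/ is the unpaired segment.

/t̪ʰ/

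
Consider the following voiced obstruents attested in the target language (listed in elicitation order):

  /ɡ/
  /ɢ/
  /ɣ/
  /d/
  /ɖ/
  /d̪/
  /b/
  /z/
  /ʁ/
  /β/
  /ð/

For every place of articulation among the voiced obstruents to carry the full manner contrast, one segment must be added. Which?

/ʐ/

place of articulation  stop      fricative
bilabial          b         β       
dental            d̪        ð       
alveolar          d         z       
retroflex         ɖ         —       
velar             ɡ         ɣ       
uvular            ɢ         ʁ       
The retroflex row has no fricative member, so the gap is the retroflex fricative /ʐ/.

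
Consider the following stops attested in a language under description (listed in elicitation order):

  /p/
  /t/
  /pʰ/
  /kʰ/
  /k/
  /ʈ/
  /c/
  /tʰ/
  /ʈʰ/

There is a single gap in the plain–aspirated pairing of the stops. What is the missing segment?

bilabial: plain /p/, aspirated /pʰ/.
alveolar: plain /t/, aspirated /tʰ/.
retroflex: plain /ʈ/, aspirated /ʈʰ/.
palatal: plain /c/, aspirated —.
velar: plain /k/, aspirated /kʰ/.
The palatal row has no aspirated member, so the gap is the aspirated palatal stop /cʰ/.

/cʰ/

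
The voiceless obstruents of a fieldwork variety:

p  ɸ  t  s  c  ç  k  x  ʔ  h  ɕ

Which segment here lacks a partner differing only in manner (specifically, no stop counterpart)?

/ɕ/

Bilabial: /p/ ~ /ɸ/
Alveolar: /t/ ~ /s/
Palatal: /c/ ~ /ç/
Velar: /k/ ~ /x/
Glottal: /ʔ/ ~ /h/
Alveolo-palatal: only /ɕ/ (fricative); no stop partner.
So /ɕ/ is the unpaired segment.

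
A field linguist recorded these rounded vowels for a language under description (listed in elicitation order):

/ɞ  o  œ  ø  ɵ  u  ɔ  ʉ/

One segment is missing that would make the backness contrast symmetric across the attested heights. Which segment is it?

/y/

Front: /ø/ (high-mid), /œ/ (low-mid).
Central: /ʉ/ (high), /ɵ/ (high-mid), /ɞ/ (low-mid).
Back: /u/ (high), /o/ (high-mid), /ɔ/ (low-mid).
The high row has no front member, so the gap is the high front rounded vowel /y/.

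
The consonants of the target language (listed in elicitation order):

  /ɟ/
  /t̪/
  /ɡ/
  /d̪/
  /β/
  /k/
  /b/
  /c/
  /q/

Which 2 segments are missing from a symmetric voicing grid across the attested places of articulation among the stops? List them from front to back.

Voiceless: /t̪/ (dental), /c/ (palatal), /k/ (velar), /q/ (uvular).
Voiced: /b/ (bilabial), /d̪/ (dental), /ɟ/ (palatal), /ɡ/ (velar).
Gaps, from front to back: bilabial lacks voiceless (/p/); uvular lacks voiced (/ɢ/).

/p/, /ɢ/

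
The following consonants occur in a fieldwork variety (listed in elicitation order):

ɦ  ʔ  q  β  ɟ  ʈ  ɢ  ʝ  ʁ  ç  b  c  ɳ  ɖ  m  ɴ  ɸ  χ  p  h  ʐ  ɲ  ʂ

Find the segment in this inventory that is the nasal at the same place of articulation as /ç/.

/ɲ/

/ç/ is a voiceless palatal fricative.
The nasal at the same place is a palatal nasal — in this inventory, /ɲ/.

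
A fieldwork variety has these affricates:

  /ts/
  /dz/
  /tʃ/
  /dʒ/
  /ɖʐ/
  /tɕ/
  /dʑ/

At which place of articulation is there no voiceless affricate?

retroflex

alveolar: voiceless /ts/, voiced /dz/.
postalveolar: voiceless /tʃ/, voiced /dʒ/.
retroflex: voiceless —, voiced /ɖʐ/.
alveolo-palatal: voiceless /tɕ/, voiced /dʑ/.
Every place of articulation has a voiceless member except retroflex, where /ʈʂ/ would be expected.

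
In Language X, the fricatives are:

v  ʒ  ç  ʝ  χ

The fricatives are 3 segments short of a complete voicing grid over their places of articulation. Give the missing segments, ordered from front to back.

labiodental: voiceless —, voiced /v/.
postalveolar: voiceless —, voiced /ʒ/.
palatal: voiceless /ç/, voiced /ʝ/.
uvular: voiceless /χ/, voiced —.
Gaps, from front to back: labiodental lacks voiceless (/f/); postalveolar lacks voiceless (/ʃ/); uvular lacks voiced (/ʁ/).

/f/, /ʃ/, /ʁ/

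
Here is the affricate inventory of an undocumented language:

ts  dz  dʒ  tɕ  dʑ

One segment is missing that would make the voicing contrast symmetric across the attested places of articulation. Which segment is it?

Voiceless: /ts/ (alveolar), /tɕ/ (alveolo-palatal).
Voiced: /dz/ (alveolar), /dʒ/ (postalveolar), /dʑ/ (alveolo-palatal).
The postalveolar row has no voiceless member, so the gap is the voiceless postalveolar affricate /tʃ/.

/tʃ/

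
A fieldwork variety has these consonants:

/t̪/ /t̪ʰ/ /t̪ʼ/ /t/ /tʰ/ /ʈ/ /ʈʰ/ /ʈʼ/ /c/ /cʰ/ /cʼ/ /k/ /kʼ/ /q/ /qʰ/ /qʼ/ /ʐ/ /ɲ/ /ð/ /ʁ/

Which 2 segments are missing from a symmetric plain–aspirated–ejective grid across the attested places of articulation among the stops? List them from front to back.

/tʼ/, /kʰ/

place of articulation  plain     aspirated  ejective
dental            t̪        t̪ʰ       t̪ʼ     
alveolar          t         tʰ        —       
retroflex         ʈ         ʈʰ        ʈʼ      
palatal           c         cʰ        cʼ      
velar             k         —         kʼ      
uvular            q         qʰ        qʼ      
Gaps, from front to back: alveolar lacks ejective (/tʼ/); velar lacks aspirated (/kʰ/).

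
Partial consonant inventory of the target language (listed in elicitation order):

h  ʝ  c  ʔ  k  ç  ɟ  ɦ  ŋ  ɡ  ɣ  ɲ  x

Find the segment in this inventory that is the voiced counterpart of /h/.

/h/ is a voiceless glottal fricative.
The voiced counterpart is a voiced glottal fricative — in this inventory, /ɦ/.

/ɦ/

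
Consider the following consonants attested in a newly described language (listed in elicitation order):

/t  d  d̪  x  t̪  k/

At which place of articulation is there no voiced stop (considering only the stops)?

velar

dental: voiceless /t̪/, voiced /d̪/.
alveolar: voiceless /t/, voiced /d/.
velar: voiceless /k/, voiced —.
Every place of articulation has a voiced member except velar, where /ɡ/ would be expected.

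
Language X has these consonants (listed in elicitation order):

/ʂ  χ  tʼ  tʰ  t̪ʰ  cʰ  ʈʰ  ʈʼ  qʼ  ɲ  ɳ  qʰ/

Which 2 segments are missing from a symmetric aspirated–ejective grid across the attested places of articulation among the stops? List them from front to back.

Aspirated: /t̪ʰ/ (dental), /tʰ/ (alveolar), /ʈʰ/ (retroflex), /cʰ/ (palatal), /qʰ/ (uvular).
Ejective: /tʼ/ (alveolar), /ʈʼ/ (retroflex), /qʼ/ (uvular).
Gaps, from front to back: dental lacks ejective (/t̪ʼ/); palatal lacks ejective (/cʼ/).

/t̪ʼ/, /cʼ/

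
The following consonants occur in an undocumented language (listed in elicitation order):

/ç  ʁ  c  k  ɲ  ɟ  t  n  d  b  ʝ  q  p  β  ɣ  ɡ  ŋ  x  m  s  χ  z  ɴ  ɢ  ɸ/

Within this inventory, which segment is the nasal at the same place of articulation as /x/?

/x/ is a voiceless velar fricative.
The nasal at the same place is a velar nasal — in this inventory, /ŋ/.

/ŋ/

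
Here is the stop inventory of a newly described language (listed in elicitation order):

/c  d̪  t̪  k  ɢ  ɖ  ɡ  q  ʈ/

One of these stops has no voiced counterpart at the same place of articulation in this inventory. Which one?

/c/

Dental: /t̪/ ~ /d̪/
Retroflex: /ʈ/ ~ /ɖ/
Velar: /k/ ~ /ɡ/
Uvular: /q/ ~ /ɢ/
Palatal: only /c/ (voiceless); no voiced partner.
So /c/ is the unpaired segment.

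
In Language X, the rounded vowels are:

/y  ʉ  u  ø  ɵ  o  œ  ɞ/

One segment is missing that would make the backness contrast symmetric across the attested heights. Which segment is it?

/ɔ/

high: front /y/, central /ʉ/, back /u/.
high-mid: front /ø/, central /ɵ/, back /o/.
low-mid: front /œ/, central /ɞ/, back —.
The low-mid row has no back member, so the gap is the low-mid back rounded vowel /ɔ/.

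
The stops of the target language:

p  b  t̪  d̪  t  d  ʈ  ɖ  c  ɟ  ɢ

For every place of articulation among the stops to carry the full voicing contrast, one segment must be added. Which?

/q/

place of articulation  voiceless  voiced  
bilabial          p         b       
dental            t̪        d̪      
alveolar          t         d       
retroflex         ʈ         ɖ       
palatal           c         ɟ       
uvular            —         ɢ       
The uvular row has no voiceless member, so the gap is the voiceless uvular stop /q/.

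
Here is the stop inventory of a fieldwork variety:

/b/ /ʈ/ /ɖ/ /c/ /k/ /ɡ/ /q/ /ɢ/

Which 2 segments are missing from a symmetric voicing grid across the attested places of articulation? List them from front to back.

/p/, /ɟ/

place of articulation  voiceless  voiced  
bilabial          —         b       
retroflex         ʈ         ɖ       
palatal           c         —       
velar             k         ɡ       
uvular            q         ɢ       
Gaps, from front to back: bilabial lacks voiceless (/p/); palatal lacks voiced (/ɟ/).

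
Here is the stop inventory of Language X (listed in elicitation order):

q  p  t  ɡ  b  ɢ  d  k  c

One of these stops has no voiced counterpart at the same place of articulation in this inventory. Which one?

Bilabial: /p/ ~ /b/
Alveolar: /t/ ~ /d/
Velar: /k/ ~ /ɡ/
Uvular: /q/ ~ /ɢ/
Palatal: only /c/ (voiceless); no voiced partner.
So /c/ is the unpaired segment.

/c/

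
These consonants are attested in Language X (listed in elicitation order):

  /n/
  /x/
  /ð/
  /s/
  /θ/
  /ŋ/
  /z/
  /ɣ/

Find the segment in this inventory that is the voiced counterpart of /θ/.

/θ/ is a voiceless dental fricative.
The voiced counterpart is a voiced dental fricative — in this inventory, /ð/.

/ð/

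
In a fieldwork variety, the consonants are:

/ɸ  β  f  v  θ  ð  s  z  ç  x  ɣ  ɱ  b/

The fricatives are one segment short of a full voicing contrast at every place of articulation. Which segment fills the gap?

place of articulation  voiceless  voiced  
bilabial          ɸ         β       
labiodental       f         v       
dental            θ         ð       
alveolar          s         z       
palatal           ç         —       
velar             x         ɣ       
The palatal row has no voiced member, so the gap is the voiced palatal fricative /ʝ/.

/ʝ/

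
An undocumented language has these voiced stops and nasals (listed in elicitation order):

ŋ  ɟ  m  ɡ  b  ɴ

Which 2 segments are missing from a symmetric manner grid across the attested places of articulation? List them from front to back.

/ɲ/, /ɢ/

Oral stop: /b/ (bilabial), /ɟ/ (palatal), /ɡ/ (velar).
Nasal: /m/ (bilabial), /ŋ/ (velar), /ɴ/ (uvular).
Gaps, from front to back: palatal lacks nasal (/ɲ/); uvular lacks oral stop (/ɢ/).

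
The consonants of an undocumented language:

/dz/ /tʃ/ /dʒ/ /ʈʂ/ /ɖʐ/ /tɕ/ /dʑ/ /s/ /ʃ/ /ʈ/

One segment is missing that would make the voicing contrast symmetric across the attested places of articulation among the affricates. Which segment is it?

Voiceless: /tʃ/ (postalveolar), /ʈʂ/ (retroflex), /tɕ/ (alveolo-palatal).
Voiced: /dz/ (alveolar), /dʒ/ (postalveolar), /ɖʐ/ (retroflex), /dʑ/ (alveolo-palatal).
The alveolar row has no voiceless member, so the gap is the voiceless alveolar affricate /ts/.

/ts/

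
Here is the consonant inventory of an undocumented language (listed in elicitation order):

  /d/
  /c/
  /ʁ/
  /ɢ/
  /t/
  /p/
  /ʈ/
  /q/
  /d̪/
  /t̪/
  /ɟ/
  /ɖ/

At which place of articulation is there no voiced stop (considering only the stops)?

bilabial: voiceless /p/, voiced —.
dental: voiceless /t̪/, voiced /d̪/.
alveolar: voiceless /t/, voiced /d/.
retroflex: voiceless /ʈ/, voiced /ɖ/.
palatal: voiceless /c/, voiced /ɟ/.
uvular: voiceless /q/, voiced /ɢ/.
Every place of articulation has a voiced member except bilabial, where /b/ would be expected.

bilabial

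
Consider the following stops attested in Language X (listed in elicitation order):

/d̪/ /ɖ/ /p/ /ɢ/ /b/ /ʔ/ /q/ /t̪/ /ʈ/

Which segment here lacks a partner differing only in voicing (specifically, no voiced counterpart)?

Bilabial: /p/ ~ /b/
Dental: /t̪/ ~ /d̪/
Retroflex: /ʈ/ ~ /ɖ/
Uvular: /q/ ~ /ɢ/
Glottal: only /ʔ/ (voiceless); no voiced partner.
So /ʔ/ is the unpaired segment.

/ʔ/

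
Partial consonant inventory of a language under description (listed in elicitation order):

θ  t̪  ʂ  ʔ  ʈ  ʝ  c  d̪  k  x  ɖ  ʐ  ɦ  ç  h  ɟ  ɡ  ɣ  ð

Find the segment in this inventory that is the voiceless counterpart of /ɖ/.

/ɖ/ is a voiced retroflex stop.
The voiceless counterpart is a voiceless retroflex stop — in this inventory, /ʈ/.

/ʈ/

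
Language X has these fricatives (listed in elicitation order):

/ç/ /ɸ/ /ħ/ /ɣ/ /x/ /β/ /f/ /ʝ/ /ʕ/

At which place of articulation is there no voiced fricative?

labiodental

Voiceless: /ɸ/ (bilabial), /f/ (labiodental), /ç/ (palatal), /x/ (velar), /ħ/ (pharyngeal).
Voiced: /β/ (bilabial), /ʝ/ (palatal), /ɣ/ (velar), /ʕ/ (pharyngeal).
Every place of articulation has a voiced member except labiodental, where /v/ would be expected.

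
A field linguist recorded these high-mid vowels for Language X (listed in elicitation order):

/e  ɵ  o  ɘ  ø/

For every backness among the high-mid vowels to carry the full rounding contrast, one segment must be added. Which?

/ɤ/

backness          unrounded  rounded 
front             e         ø       
central           ɘ         ɵ       
back              —         o       
The back row has no unrounded member, so the gap is the back unrounded vowel /ɤ/.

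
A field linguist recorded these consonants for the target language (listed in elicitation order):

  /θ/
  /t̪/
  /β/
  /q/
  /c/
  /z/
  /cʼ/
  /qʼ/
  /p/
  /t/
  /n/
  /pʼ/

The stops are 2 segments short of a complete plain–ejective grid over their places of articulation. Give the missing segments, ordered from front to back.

place of articulation  plain     ejective
bilabial          p         pʼ      
dental            t̪        —       
alveolar          t         —       
palatal           c         cʼ      
uvular            q         qʼ      
Gaps, from front to back: dental lacks ejective (/t̪ʼ/); alveolar lacks ejective (/tʼ/).

/t̪ʼ/, /tʼ/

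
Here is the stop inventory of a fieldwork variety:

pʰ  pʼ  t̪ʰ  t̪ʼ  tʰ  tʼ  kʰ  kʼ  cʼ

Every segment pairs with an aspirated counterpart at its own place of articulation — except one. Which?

Bilabial: /pʰ/ ~ /pʼ/
Dental: /t̪ʰ/ ~ /t̪ʼ/
Alveolar: /tʰ/ ~ /tʼ/
Velar: /kʰ/ ~ /kʼ/
Palatal: only /cʼ/ (ejective); no aspirated partner.
So /cʼ/ is the unpaired segment.

/cʼ/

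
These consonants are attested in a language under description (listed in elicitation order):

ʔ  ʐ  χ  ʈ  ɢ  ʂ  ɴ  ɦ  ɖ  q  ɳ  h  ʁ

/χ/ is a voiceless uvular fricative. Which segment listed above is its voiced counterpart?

/ʁ/

The voiced counterpart is a voiced uvular fricative — in this inventory, /ʁ/.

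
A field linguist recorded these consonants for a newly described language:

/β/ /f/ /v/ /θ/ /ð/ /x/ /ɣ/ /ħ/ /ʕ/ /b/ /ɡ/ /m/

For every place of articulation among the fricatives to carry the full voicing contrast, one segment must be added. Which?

/ɸ/

Voiceless: /f/ (labiodental), /θ/ (dental), /x/ (velar), /ħ/ (pharyngeal).
Voiced: /β/ (bilabial), /v/ (labiodental), /ð/ (dental), /ɣ/ (velar), /ʕ/ (pharyngeal).
The bilabial row has no voiceless member, so the gap is the voiceless bilabial fricative /ɸ/.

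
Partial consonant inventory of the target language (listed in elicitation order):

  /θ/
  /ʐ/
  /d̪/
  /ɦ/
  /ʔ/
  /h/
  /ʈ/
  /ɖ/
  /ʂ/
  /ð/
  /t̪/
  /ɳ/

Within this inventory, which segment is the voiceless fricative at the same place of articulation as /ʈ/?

/ʈ/ is a voiceless retroflex stop.
The voiceless fricative at the same place is a voiceless retroflex fricative — in this inventory, /ʂ/.

/ʂ/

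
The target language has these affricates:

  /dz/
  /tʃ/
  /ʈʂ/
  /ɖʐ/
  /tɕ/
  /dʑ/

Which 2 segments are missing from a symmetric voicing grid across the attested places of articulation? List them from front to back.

/ts/, /dʒ/

alveolar: voiceless —, voiced /dz/.
postalveolar: voiceless /tʃ/, voiced —.
retroflex: voiceless /ʈʂ/, voiced /ɖʐ/.
alveolo-palatal: voiceless /tɕ/, voiced /dʑ/.
Gaps, from front to back: alveolar lacks voiceless (/ts/); postalveolar lacks voiced (/dʒ/).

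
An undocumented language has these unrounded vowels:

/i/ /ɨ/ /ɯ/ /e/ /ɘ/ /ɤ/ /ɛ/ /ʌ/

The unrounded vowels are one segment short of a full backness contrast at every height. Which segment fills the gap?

Front: /i/ (high), /e/ (high-mid), /ɛ/ (low-mid).
Central: /ɨ/ (high), /ɘ/ (high-mid).
Back: /ɯ/ (high), /ɤ/ (high-mid), /ʌ/ (low-mid).
The low-mid row has no central member, so the gap is the low-mid central unrounded vowel /ɜ/.

/ɜ/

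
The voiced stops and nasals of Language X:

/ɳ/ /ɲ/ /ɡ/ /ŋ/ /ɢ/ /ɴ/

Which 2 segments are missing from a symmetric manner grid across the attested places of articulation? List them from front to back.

Oral stop: /ɡ/ (velar), /ɢ/ (uvular).
Nasal: /ɳ/ (retroflex), /ɲ/ (palatal), /ŋ/ (velar), /ɴ/ (uvular).
Gaps, from front to back: retroflex lacks oral stop (/ɖ/); palatal lacks oral stop (/ɟ/).

/ɖ/, /ɟ/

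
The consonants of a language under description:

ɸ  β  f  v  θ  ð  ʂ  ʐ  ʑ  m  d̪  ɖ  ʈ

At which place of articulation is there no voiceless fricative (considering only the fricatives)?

Voiceless: /ɸ/ (bilabial), /f/ (labiodental), /θ/ (dental), /ʂ/ (retroflex).
Voiced: /β/ (bilabial), /v/ (labiodental), /ð/ (dental), /ʐ/ (retroflex), /ʑ/ (alveolo-palatal).
Every place of articulation has a voiceless member except alveolo-palatal, where /ɕ/ would be expected.

alveolo-palatal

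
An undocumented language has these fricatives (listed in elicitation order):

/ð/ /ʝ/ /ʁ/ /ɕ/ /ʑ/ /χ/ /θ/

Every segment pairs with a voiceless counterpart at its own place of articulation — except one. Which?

/ʝ/

Dental: /θ/ ~ /ð/
Alveolo-palatal: /ɕ/ ~ /ʑ/
Uvular: /χ/ ~ /ʁ/
Palatal: only /ʝ/ (voiced); no voiceless partner.
So /ʝ/ is the unpaired segment.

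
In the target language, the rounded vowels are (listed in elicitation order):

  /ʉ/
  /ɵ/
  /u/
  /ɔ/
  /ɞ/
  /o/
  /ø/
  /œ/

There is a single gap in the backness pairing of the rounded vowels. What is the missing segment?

/y/

high: front —, central /ʉ/, back /u/.
high-mid: front /ø/, central /ɵ/, back /o/.
low-mid: front /œ/, central /ɞ/, back /ɔ/.
The high row has no front member, so the gap is the high front rounded vowel /y/.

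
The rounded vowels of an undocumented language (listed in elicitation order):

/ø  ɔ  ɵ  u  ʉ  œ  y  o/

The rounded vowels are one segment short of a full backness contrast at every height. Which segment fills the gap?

/ɞ/

Front: /y/ (high), /ø/ (high-mid), /œ/ (low-mid).
Central: /ʉ/ (high), /ɵ/ (high-mid).
Back: /u/ (high), /o/ (high-mid), /ɔ/ (low-mid).
The low-mid row has no central member, so the gap is the low-mid central rounded vowel /ɞ/.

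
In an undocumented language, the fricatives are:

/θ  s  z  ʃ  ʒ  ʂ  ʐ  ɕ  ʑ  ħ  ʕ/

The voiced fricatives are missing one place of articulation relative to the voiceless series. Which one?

dental

place of articulation  voiceless  voiced  
dental            θ         —       
alveolar          s         z       
postalveolar      ʃ         ʒ       
retroflex         ʂ         ʐ       
alveolo-palatal   ɕ         ʑ       
pharyngeal        ħ         ʕ       
Every place of articulation has a voiced member except dental, where /ð/ would be expected.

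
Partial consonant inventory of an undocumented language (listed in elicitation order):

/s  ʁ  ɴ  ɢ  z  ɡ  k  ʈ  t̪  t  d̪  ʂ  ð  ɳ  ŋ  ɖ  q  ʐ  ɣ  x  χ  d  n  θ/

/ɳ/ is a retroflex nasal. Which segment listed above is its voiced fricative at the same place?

/ʐ/

The voiced fricative at the same place is a voiced retroflex fricative — in this inventory, /ʐ/.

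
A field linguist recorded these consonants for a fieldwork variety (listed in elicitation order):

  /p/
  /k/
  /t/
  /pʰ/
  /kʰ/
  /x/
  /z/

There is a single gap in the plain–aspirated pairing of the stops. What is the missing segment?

place of articulation  plain     aspirated
bilabial          p         pʰ      
alveolar          t         —       
velar             k         kʰ      
The alveolar row has no aspirated member, so the gap is the aspirated alveolar stop /tʰ/.

/tʰ/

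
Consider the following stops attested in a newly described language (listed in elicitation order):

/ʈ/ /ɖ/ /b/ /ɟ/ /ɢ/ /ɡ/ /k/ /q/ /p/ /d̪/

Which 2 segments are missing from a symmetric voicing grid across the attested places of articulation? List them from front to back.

bilabial: voiceless /p/, voiced /b/.
dental: voiceless —, voiced /d̪/.
retroflex: voiceless /ʈ/, voiced /ɖ/.
palatal: voiceless —, voiced /ɟ/.
velar: voiceless /k/, voiced /ɡ/.
uvular: voiceless /q/, voiced /ɢ/.
Gaps, from front to back: dental lacks voiceless (/t̪/); palatal lacks voiceless (/c/).

/t̪/, /c/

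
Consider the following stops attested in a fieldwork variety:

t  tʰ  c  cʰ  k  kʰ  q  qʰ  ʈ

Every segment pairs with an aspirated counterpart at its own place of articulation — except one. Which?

/ʈ/

Alveolar: /t/ ~ /tʰ/
Palatal: /c/ ~ /cʰ/
Velar: /k/ ~ /kʰ/
Uvular: /q/ ~ /qʰ/
Retroflex: only /ʈ/ (plain); no aspirated partner.
So /ʈ/ is the unpaired segment.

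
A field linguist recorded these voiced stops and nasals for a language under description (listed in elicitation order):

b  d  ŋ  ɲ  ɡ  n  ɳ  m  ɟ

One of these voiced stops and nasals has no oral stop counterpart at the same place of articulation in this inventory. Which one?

Bilabial: /b/ ~ /m/
Alveolar: /d/ ~ /n/
Palatal: /ɟ/ ~ /ɲ/
Velar: /ɡ/ ~ /ŋ/
Retroflex: only /ɳ/ (nasal); no oral stop partner.
So /ɳ/ is the unpaired segment.

/ɳ/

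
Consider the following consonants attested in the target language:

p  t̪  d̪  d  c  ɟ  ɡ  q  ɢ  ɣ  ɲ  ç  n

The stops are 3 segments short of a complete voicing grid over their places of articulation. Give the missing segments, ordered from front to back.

/b/, /t/, /k/

place of articulation  voiceless  voiced  
bilabial          p         —       
dental            t̪        d̪      
alveolar          —         d       
palatal           c         ɟ       
velar             —         ɡ       
uvular            q         ɢ       
Gaps, from front to back: bilabial lacks voiced (/b/); alveolar lacks voiceless (/t/); velar lacks voiceless (/k/).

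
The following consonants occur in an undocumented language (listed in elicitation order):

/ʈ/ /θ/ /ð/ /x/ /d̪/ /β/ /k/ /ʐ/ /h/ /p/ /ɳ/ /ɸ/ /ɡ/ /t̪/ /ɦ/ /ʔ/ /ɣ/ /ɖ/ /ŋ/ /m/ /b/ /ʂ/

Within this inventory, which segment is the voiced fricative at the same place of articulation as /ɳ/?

/ʐ/

/ɳ/ is a retroflex nasal.
The voiced fricative at the same place is a voiced retroflex fricative — in this inventory, /ʐ/.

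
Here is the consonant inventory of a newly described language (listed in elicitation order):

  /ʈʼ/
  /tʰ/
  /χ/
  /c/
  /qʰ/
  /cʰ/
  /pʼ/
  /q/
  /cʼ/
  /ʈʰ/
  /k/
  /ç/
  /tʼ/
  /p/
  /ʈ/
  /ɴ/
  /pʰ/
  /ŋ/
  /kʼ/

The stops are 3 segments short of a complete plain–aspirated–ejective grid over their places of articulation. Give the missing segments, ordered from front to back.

bilabial: plain /p/, aspirated /pʰ/, ejective /pʼ/.
alveolar: plain —, aspirated /tʰ/, ejective /tʼ/.
retroflex: plain /ʈ/, aspirated /ʈʰ/, ejective /ʈʼ/.
palatal: plain /c/, aspirated /cʰ/, ejective /cʼ/.
velar: plain /k/, aspirated —, ejective /kʼ/.
uvular: plain /q/, aspirated /qʰ/, ejective —.
Gaps, from front to back: alveolar lacks plain (/t/); velar lacks aspirated (/kʰ/); uvular lacks ejective (/qʼ/).

/t/, /kʰ/, /qʼ/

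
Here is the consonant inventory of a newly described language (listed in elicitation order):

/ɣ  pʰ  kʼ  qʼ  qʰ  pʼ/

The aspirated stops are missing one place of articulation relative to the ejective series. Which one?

velar

Aspirated: /pʰ/ (bilabial), /qʰ/ (uvular).
Ejective: /pʼ/ (bilabial), /kʼ/ (velar), /qʼ/ (uvular).
Every place of articulation has an aspirated member except velar, where /kʰ/ would be expected.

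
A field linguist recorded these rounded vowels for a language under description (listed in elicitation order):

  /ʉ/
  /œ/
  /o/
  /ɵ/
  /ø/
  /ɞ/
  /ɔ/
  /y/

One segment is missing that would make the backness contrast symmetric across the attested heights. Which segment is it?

height            front     central   back    
high              y         ʉ         —       
high-mid          ø         ɵ         o       
low-mid           œ         ɞ         ɔ       
The high row has no back member, so the gap is the high back rounded vowel /u/.

/u/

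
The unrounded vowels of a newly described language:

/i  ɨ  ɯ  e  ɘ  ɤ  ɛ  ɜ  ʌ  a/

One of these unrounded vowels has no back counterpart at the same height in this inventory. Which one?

High: /i/ ~ /ɨ/ ~ /ɯ/
High-mid: /e/ ~ /ɘ/ ~ /ɤ/
Low-mid: /ɛ/ ~ /ɜ/ ~ /ʌ/
Low: only /a/ (front); no back partner.
So /a/ is the unpaired segment.

/a/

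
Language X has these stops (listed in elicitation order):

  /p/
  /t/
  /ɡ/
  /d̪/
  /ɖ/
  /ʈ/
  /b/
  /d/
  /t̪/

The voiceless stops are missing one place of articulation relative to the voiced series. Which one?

Voiceless: /p/ (bilabial), /t̪/ (dental), /t/ (alveolar), /ʈ/ (retroflex).
Voiced: /b/ (bilabial), /d̪/ (dental), /d/ (alveolar), /ɖ/ (retroflex), /ɡ/ (velar).
Every place of articulation has a voiceless member except velar, where /k/ would be expected.

velar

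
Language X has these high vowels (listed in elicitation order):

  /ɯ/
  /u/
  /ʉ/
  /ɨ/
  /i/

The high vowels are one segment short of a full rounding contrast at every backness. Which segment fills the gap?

front: unrounded /i/, rounded —.
central: unrounded /ɨ/, rounded /ʉ/.
back: unrounded /ɯ/, rounded /u/.
The front row has no rounded member, so the gap is the front rounded vowel /y/.

/y/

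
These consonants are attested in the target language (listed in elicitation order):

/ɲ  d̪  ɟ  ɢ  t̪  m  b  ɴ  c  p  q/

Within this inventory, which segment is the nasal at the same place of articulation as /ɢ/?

/ɢ/ is a voiced uvular stop.
The nasal at the same place is an uvular nasal — in this inventory, /ɴ/.

/ɴ/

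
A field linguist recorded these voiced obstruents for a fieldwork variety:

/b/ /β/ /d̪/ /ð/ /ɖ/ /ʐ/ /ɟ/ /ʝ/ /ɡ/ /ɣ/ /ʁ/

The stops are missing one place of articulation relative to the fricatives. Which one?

Stop: /b/ (bilabial), /d̪/ (dental), /ɖ/ (retroflex), /ɟ/ (palatal), /ɡ/ (velar).
Fricative: /β/ (bilabial), /ð/ (dental), /ʐ/ (retroflex), /ʝ/ (palatal), /ɣ/ (velar), /ʁ/ (uvular).
Every place of articulation has a stop member except uvular, where /ɢ/ would be expected.

uvular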